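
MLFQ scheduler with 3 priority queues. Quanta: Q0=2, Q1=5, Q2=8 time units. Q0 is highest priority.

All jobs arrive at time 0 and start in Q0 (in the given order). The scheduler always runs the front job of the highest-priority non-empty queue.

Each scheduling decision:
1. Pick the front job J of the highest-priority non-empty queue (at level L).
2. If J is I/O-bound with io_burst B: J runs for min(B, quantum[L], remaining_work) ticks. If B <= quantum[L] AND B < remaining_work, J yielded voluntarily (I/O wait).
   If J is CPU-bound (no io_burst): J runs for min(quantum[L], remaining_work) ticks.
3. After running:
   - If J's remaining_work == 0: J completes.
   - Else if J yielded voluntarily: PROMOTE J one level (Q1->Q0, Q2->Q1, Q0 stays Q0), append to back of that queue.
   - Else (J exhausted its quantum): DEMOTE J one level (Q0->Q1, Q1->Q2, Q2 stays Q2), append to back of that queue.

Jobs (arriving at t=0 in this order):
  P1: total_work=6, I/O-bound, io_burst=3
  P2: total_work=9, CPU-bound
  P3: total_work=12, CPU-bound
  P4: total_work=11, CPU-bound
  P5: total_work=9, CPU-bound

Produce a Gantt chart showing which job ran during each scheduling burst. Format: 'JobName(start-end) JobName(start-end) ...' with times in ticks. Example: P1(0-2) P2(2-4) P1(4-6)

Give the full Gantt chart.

t=0-2: P1@Q0 runs 2, rem=4, quantum used, demote→Q1. Q0=[P2,P3,P4,P5] Q1=[P1] Q2=[]
t=2-4: P2@Q0 runs 2, rem=7, quantum used, demote→Q1. Q0=[P3,P4,P5] Q1=[P1,P2] Q2=[]
t=4-6: P3@Q0 runs 2, rem=10, quantum used, demote→Q1. Q0=[P4,P5] Q1=[P1,P2,P3] Q2=[]
t=6-8: P4@Q0 runs 2, rem=9, quantum used, demote→Q1. Q0=[P5] Q1=[P1,P2,P3,P4] Q2=[]
t=8-10: P5@Q0 runs 2, rem=7, quantum used, demote→Q1. Q0=[] Q1=[P1,P2,P3,P4,P5] Q2=[]
t=10-13: P1@Q1 runs 3, rem=1, I/O yield, promote→Q0. Q0=[P1] Q1=[P2,P3,P4,P5] Q2=[]
t=13-14: P1@Q0 runs 1, rem=0, completes. Q0=[] Q1=[P2,P3,P4,P5] Q2=[]
t=14-19: P2@Q1 runs 5, rem=2, quantum used, demote→Q2. Q0=[] Q1=[P3,P4,P5] Q2=[P2]
t=19-24: P3@Q1 runs 5, rem=5, quantum used, demote→Q2. Q0=[] Q1=[P4,P5] Q2=[P2,P3]
t=24-29: P4@Q1 runs 5, rem=4, quantum used, demote→Q2. Q0=[] Q1=[P5] Q2=[P2,P3,P4]
t=29-34: P5@Q1 runs 5, rem=2, quantum used, demote→Q2. Q0=[] Q1=[] Q2=[P2,P3,P4,P5]
t=34-36: P2@Q2 runs 2, rem=0, completes. Q0=[] Q1=[] Q2=[P3,P4,P5]
t=36-41: P3@Q2 runs 5, rem=0, completes. Q0=[] Q1=[] Q2=[P4,P5]
t=41-45: P4@Q2 runs 4, rem=0, completes. Q0=[] Q1=[] Q2=[P5]
t=45-47: P5@Q2 runs 2, rem=0, completes. Q0=[] Q1=[] Q2=[]

Answer: P1(0-2) P2(2-4) P3(4-6) P4(6-8) P5(8-10) P1(10-13) P1(13-14) P2(14-19) P3(19-24) P4(24-29) P5(29-34) P2(34-36) P3(36-41) P4(41-45) P5(45-47)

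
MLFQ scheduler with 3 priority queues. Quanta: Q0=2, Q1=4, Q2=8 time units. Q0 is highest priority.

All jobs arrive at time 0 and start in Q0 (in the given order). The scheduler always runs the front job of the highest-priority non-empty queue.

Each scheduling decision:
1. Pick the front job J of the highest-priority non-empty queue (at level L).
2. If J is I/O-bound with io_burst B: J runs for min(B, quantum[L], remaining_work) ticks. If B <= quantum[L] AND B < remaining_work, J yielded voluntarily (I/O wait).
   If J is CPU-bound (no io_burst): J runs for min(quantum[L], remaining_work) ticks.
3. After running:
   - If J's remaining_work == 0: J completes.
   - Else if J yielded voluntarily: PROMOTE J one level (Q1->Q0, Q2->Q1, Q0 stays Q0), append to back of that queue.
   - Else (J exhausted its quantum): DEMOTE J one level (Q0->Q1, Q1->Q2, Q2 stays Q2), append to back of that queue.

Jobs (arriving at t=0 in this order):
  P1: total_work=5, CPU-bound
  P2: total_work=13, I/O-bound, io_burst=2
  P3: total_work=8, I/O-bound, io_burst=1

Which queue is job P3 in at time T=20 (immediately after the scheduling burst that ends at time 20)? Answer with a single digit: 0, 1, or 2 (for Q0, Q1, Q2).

t=0-2: P1@Q0 runs 2, rem=3, quantum used, demote→Q1. Q0=[P2,P3] Q1=[P1] Q2=[]
t=2-4: P2@Q0 runs 2, rem=11, I/O yield, promote→Q0. Q0=[P3,P2] Q1=[P1] Q2=[]
t=4-5: P3@Q0 runs 1, rem=7, I/O yield, promote→Q0. Q0=[P2,P3] Q1=[P1] Q2=[]
t=5-7: P2@Q0 runs 2, rem=9, I/O yield, promote→Q0. Q0=[P3,P2] Q1=[P1] Q2=[]
t=7-8: P3@Q0 runs 1, rem=6, I/O yield, promote→Q0. Q0=[P2,P3] Q1=[P1] Q2=[]
t=8-10: P2@Q0 runs 2, rem=7, I/O yield, promote→Q0. Q0=[P3,P2] Q1=[P1] Q2=[]
t=10-11: P3@Q0 runs 1, rem=5, I/O yield, promote→Q0. Q0=[P2,P3] Q1=[P1] Q2=[]
t=11-13: P2@Q0 runs 2, rem=5, I/O yield, promote→Q0. Q0=[P3,P2] Q1=[P1] Q2=[]
t=13-14: P3@Q0 runs 1, rem=4, I/O yield, promote→Q0. Q0=[P2,P3] Q1=[P1] Q2=[]
t=14-16: P2@Q0 runs 2, rem=3, I/O yield, promote→Q0. Q0=[P3,P2] Q1=[P1] Q2=[]
t=16-17: P3@Q0 runs 1, rem=3, I/O yield, promote→Q0. Q0=[P2,P3] Q1=[P1] Q2=[]
t=17-19: P2@Q0 runs 2, rem=1, I/O yield, promote→Q0. Q0=[P3,P2] Q1=[P1] Q2=[]
t=19-20: P3@Q0 runs 1, rem=2, I/O yield, promote→Q0. Q0=[P2,P3] Q1=[P1] Q2=[]
t=20-21: P2@Q0 runs 1, rem=0, completes. Q0=[P3] Q1=[P1] Q2=[]
t=21-22: P3@Q0 runs 1, rem=1, I/O yield, promote→Q0. Q0=[P3] Q1=[P1] Q2=[]
t=22-23: P3@Q0 runs 1, rem=0, completes. Q0=[] Q1=[P1] Q2=[]
t=23-26: P1@Q1 runs 3, rem=0, completes. Q0=[] Q1=[] Q2=[]

Answer: 0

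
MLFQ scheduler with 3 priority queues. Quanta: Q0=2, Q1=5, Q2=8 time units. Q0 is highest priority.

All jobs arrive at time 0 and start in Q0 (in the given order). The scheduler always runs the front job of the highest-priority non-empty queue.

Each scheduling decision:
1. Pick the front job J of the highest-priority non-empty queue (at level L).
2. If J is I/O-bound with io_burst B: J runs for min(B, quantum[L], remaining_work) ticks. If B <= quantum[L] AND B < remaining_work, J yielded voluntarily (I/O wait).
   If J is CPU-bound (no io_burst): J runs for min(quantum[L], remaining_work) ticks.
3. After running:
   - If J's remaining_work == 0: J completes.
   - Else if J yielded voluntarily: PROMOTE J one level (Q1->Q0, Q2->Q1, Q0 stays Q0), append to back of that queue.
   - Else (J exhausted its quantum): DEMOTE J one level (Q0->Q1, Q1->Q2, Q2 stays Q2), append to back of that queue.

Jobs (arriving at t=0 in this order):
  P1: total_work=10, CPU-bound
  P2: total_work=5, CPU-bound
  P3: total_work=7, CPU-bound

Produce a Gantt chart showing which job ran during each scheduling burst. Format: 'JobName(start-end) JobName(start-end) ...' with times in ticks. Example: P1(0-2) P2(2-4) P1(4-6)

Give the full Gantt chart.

t=0-2: P1@Q0 runs 2, rem=8, quantum used, demote→Q1. Q0=[P2,P3] Q1=[P1] Q2=[]
t=2-4: P2@Q0 runs 2, rem=3, quantum used, demote→Q1. Q0=[P3] Q1=[P1,P2] Q2=[]
t=4-6: P3@Q0 runs 2, rem=5, quantum used, demote→Q1. Q0=[] Q1=[P1,P2,P3] Q2=[]
t=6-11: P1@Q1 runs 5, rem=3, quantum used, demote→Q2. Q0=[] Q1=[P2,P3] Q2=[P1]
t=11-14: P2@Q1 runs 3, rem=0, completes. Q0=[] Q1=[P3] Q2=[P1]
t=14-19: P3@Q1 runs 5, rem=0, completes. Q0=[] Q1=[] Q2=[P1]
t=19-22: P1@Q2 runs 3, rem=0, completes. Q0=[] Q1=[] Q2=[]

Answer: P1(0-2) P2(2-4) P3(4-6) P1(6-11) P2(11-14) P3(14-19) P1(19-22)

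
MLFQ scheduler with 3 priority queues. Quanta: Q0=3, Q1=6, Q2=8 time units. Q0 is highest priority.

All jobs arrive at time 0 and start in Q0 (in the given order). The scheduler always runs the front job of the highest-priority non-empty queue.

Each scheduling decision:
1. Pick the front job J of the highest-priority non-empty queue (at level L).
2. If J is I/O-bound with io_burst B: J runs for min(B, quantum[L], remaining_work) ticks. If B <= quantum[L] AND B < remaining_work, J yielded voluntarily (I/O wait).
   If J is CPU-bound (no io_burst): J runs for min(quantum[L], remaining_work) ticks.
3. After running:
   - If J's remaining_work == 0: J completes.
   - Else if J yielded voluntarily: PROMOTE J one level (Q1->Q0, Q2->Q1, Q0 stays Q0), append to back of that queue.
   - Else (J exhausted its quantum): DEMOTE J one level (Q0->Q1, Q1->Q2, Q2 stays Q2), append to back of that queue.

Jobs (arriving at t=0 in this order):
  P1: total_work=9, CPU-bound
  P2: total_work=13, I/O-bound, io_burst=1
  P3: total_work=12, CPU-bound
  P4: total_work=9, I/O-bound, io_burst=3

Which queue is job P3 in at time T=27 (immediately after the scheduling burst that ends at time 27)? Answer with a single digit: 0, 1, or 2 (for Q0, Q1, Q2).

Answer: 1

Derivation:
t=0-3: P1@Q0 runs 3, rem=6, quantum used, demote→Q1. Q0=[P2,P3,P4] Q1=[P1] Q2=[]
t=3-4: P2@Q0 runs 1, rem=12, I/O yield, promote→Q0. Q0=[P3,P4,P2] Q1=[P1] Q2=[]
t=4-7: P3@Q0 runs 3, rem=9, quantum used, demote→Q1. Q0=[P4,P2] Q1=[P1,P3] Q2=[]
t=7-10: P4@Q0 runs 3, rem=6, I/O yield, promote→Q0. Q0=[P2,P4] Q1=[P1,P3] Q2=[]
t=10-11: P2@Q0 runs 1, rem=11, I/O yield, promote→Q0. Q0=[P4,P2] Q1=[P1,P3] Q2=[]
t=11-14: P4@Q0 runs 3, rem=3, I/O yield, promote→Q0. Q0=[P2,P4] Q1=[P1,P3] Q2=[]
t=14-15: P2@Q0 runs 1, rem=10, I/O yield, promote→Q0. Q0=[P4,P2] Q1=[P1,P3] Q2=[]
t=15-18: P4@Q0 runs 3, rem=0, completes. Q0=[P2] Q1=[P1,P3] Q2=[]
t=18-19: P2@Q0 runs 1, rem=9, I/O yield, promote→Q0. Q0=[P2] Q1=[P1,P3] Q2=[]
t=19-20: P2@Q0 runs 1, rem=8, I/O yield, promote→Q0. Q0=[P2] Q1=[P1,P3] Q2=[]
t=20-21: P2@Q0 runs 1, rem=7, I/O yield, promote→Q0. Q0=[P2] Q1=[P1,P3] Q2=[]
t=21-22: P2@Q0 runs 1, rem=6, I/O yield, promote→Q0. Q0=[P2] Q1=[P1,P3] Q2=[]
t=22-23: P2@Q0 runs 1, rem=5, I/O yield, promote→Q0. Q0=[P2] Q1=[P1,P3] Q2=[]
t=23-24: P2@Q0 runs 1, rem=4, I/O yield, promote→Q0. Q0=[P2] Q1=[P1,P3] Q2=[]
t=24-25: P2@Q0 runs 1, rem=3, I/O yield, promote→Q0. Q0=[P2] Q1=[P1,P3] Q2=[]
t=25-26: P2@Q0 runs 1, rem=2, I/O yield, promote→Q0. Q0=[P2] Q1=[P1,P3] Q2=[]
t=26-27: P2@Q0 runs 1, rem=1, I/O yield, promote→Q0. Q0=[P2] Q1=[P1,P3] Q2=[]
t=27-28: P2@Q0 runs 1, rem=0, completes. Q0=[] Q1=[P1,P3] Q2=[]
t=28-34: P1@Q1 runs 6, rem=0, completes. Q0=[] Q1=[P3] Q2=[]
t=34-40: P3@Q1 runs 6, rem=3, quantum used, demote→Q2. Q0=[] Q1=[] Q2=[P3]
t=40-43: P3@Q2 runs 3, rem=0, completes. Q0=[] Q1=[] Q2=[]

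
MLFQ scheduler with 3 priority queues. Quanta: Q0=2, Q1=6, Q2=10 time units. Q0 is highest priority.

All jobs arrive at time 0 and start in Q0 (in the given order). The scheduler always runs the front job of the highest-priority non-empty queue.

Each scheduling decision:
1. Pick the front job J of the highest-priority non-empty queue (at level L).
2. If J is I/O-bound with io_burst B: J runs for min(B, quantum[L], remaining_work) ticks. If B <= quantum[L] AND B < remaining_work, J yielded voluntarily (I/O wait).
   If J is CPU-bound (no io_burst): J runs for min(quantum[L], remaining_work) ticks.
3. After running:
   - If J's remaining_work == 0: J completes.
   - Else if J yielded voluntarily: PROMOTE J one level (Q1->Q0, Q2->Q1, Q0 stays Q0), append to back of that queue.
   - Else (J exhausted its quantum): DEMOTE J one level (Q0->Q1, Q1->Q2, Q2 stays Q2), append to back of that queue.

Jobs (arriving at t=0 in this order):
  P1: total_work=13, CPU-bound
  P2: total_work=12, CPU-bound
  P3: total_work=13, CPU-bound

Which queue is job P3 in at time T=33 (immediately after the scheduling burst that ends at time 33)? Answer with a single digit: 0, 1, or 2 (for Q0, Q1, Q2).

Answer: 2

Derivation:
t=0-2: P1@Q0 runs 2, rem=11, quantum used, demote→Q1. Q0=[P2,P3] Q1=[P1] Q2=[]
t=2-4: P2@Q0 runs 2, rem=10, quantum used, demote→Q1. Q0=[P3] Q1=[P1,P2] Q2=[]
t=4-6: P3@Q0 runs 2, rem=11, quantum used, demote→Q1. Q0=[] Q1=[P1,P2,P3] Q2=[]
t=6-12: P1@Q1 runs 6, rem=5, quantum used, demote→Q2. Q0=[] Q1=[P2,P3] Q2=[P1]
t=12-18: P2@Q1 runs 6, rem=4, quantum used, demote→Q2. Q0=[] Q1=[P3] Q2=[P1,P2]
t=18-24: P3@Q1 runs 6, rem=5, quantum used, demote→Q2. Q0=[] Q1=[] Q2=[P1,P2,P3]
t=24-29: P1@Q2 runs 5, rem=0, completes. Q0=[] Q1=[] Q2=[P2,P3]
t=29-33: P2@Q2 runs 4, rem=0, completes. Q0=[] Q1=[] Q2=[P3]
t=33-38: P3@Q2 runs 5, rem=0, completes. Q0=[] Q1=[] Q2=[]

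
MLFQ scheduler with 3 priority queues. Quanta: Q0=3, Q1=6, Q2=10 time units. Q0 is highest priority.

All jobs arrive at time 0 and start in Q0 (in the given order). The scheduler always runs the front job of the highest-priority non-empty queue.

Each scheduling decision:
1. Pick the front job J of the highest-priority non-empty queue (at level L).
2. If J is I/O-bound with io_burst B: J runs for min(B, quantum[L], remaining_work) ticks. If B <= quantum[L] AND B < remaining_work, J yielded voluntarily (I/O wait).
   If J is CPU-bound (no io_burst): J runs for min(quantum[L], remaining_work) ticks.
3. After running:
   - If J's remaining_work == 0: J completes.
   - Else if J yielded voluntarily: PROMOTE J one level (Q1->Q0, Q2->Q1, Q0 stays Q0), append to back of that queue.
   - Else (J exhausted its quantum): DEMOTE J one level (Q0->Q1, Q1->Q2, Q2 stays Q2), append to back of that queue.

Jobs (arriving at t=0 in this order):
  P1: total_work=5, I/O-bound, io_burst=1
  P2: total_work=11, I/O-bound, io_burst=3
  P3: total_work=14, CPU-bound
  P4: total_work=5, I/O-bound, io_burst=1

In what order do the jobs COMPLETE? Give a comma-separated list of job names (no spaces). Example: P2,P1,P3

Answer: P2,P1,P4,P3

Derivation:
t=0-1: P1@Q0 runs 1, rem=4, I/O yield, promote→Q0. Q0=[P2,P3,P4,P1] Q1=[] Q2=[]
t=1-4: P2@Q0 runs 3, rem=8, I/O yield, promote→Q0. Q0=[P3,P4,P1,P2] Q1=[] Q2=[]
t=4-7: P3@Q0 runs 3, rem=11, quantum used, demote→Q1. Q0=[P4,P1,P2] Q1=[P3] Q2=[]
t=7-8: P4@Q0 runs 1, rem=4, I/O yield, promote→Q0. Q0=[P1,P2,P4] Q1=[P3] Q2=[]
t=8-9: P1@Q0 runs 1, rem=3, I/O yield, promote→Q0. Q0=[P2,P4,P1] Q1=[P3] Q2=[]
t=9-12: P2@Q0 runs 3, rem=5, I/O yield, promote→Q0. Q0=[P4,P1,P2] Q1=[P3] Q2=[]
t=12-13: P4@Q0 runs 1, rem=3, I/O yield, promote→Q0. Q0=[P1,P2,P4] Q1=[P3] Q2=[]
t=13-14: P1@Q0 runs 1, rem=2, I/O yield, promote→Q0. Q0=[P2,P4,P1] Q1=[P3] Q2=[]
t=14-17: P2@Q0 runs 3, rem=2, I/O yield, promote→Q0. Q0=[P4,P1,P2] Q1=[P3] Q2=[]
t=17-18: P4@Q0 runs 1, rem=2, I/O yield, promote→Q0. Q0=[P1,P2,P4] Q1=[P3] Q2=[]
t=18-19: P1@Q0 runs 1, rem=1, I/O yield, promote→Q0. Q0=[P2,P4,P1] Q1=[P3] Q2=[]
t=19-21: P2@Q0 runs 2, rem=0, completes. Q0=[P4,P1] Q1=[P3] Q2=[]
t=21-22: P4@Q0 runs 1, rem=1, I/O yield, promote→Q0. Q0=[P1,P4] Q1=[P3] Q2=[]
t=22-23: P1@Q0 runs 1, rem=0, completes. Q0=[P4] Q1=[P3] Q2=[]
t=23-24: P4@Q0 runs 1, rem=0, completes. Q0=[] Q1=[P3] Q2=[]
t=24-30: P3@Q1 runs 6, rem=5, quantum used, demote→Q2. Q0=[] Q1=[] Q2=[P3]
t=30-35: P3@Q2 runs 5, rem=0, completes. Q0=[] Q1=[] Q2=[]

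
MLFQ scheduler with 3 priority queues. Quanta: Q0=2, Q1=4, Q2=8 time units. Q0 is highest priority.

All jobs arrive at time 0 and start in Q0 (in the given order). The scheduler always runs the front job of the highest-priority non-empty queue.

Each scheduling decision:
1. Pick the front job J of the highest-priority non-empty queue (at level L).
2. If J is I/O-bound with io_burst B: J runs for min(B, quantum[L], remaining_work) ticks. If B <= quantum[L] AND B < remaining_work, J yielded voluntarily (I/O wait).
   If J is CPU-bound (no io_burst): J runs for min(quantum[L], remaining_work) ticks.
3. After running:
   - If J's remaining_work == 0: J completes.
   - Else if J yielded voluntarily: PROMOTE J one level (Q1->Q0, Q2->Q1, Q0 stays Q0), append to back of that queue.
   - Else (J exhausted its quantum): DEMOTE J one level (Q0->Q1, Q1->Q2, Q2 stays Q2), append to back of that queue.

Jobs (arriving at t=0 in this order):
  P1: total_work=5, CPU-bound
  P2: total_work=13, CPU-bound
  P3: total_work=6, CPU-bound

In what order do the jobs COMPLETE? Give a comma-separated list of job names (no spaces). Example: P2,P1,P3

t=0-2: P1@Q0 runs 2, rem=3, quantum used, demote→Q1. Q0=[P2,P3] Q1=[P1] Q2=[]
t=2-4: P2@Q0 runs 2, rem=11, quantum used, demote→Q1. Q0=[P3] Q1=[P1,P2] Q2=[]
t=4-6: P3@Q0 runs 2, rem=4, quantum used, demote→Q1. Q0=[] Q1=[P1,P2,P3] Q2=[]
t=6-9: P1@Q1 runs 3, rem=0, completes. Q0=[] Q1=[P2,P3] Q2=[]
t=9-13: P2@Q1 runs 4, rem=7, quantum used, demote→Q2. Q0=[] Q1=[P3] Q2=[P2]
t=13-17: P3@Q1 runs 4, rem=0, completes. Q0=[] Q1=[] Q2=[P2]
t=17-24: P2@Q2 runs 7, rem=0, completes. Q0=[] Q1=[] Q2=[]

Answer: P1,P3,P2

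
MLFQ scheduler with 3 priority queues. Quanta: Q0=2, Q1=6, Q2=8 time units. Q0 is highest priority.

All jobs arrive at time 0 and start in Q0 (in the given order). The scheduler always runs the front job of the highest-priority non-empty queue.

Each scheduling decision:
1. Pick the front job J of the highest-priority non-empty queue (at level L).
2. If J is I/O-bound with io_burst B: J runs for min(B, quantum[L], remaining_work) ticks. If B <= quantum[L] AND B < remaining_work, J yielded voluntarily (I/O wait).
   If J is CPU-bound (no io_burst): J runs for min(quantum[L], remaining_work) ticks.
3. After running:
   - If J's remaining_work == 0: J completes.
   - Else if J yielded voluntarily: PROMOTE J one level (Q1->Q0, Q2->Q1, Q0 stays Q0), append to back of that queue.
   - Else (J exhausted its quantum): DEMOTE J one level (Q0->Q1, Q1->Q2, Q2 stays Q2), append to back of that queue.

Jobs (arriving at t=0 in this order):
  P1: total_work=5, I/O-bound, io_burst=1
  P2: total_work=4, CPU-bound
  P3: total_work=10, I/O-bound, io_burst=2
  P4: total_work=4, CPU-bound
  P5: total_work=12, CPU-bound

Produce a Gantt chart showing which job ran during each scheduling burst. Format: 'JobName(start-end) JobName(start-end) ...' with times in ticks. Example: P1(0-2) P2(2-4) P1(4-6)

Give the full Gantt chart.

Answer: P1(0-1) P2(1-3) P3(3-5) P4(5-7) P5(7-9) P1(9-10) P3(10-12) P1(12-13) P3(13-15) P1(15-16) P3(16-18) P1(18-19) P3(19-21) P2(21-23) P4(23-25) P5(25-31) P5(31-35)

Derivation:
t=0-1: P1@Q0 runs 1, rem=4, I/O yield, promote→Q0. Q0=[P2,P3,P4,P5,P1] Q1=[] Q2=[]
t=1-3: P2@Q0 runs 2, rem=2, quantum used, demote→Q1. Q0=[P3,P4,P5,P1] Q1=[P2] Q2=[]
t=3-5: P3@Q0 runs 2, rem=8, I/O yield, promote→Q0. Q0=[P4,P5,P1,P3] Q1=[P2] Q2=[]
t=5-7: P4@Q0 runs 2, rem=2, quantum used, demote→Q1. Q0=[P5,P1,P3] Q1=[P2,P4] Q2=[]
t=7-9: P5@Q0 runs 2, rem=10, quantum used, demote→Q1. Q0=[P1,P3] Q1=[P2,P4,P5] Q2=[]
t=9-10: P1@Q0 runs 1, rem=3, I/O yield, promote→Q0. Q0=[P3,P1] Q1=[P2,P4,P5] Q2=[]
t=10-12: P3@Q0 runs 2, rem=6, I/O yield, promote→Q0. Q0=[P1,P3] Q1=[P2,P4,P5] Q2=[]
t=12-13: P1@Q0 runs 1, rem=2, I/O yield, promote→Q0. Q0=[P3,P1] Q1=[P2,P4,P5] Q2=[]
t=13-15: P3@Q0 runs 2, rem=4, I/O yield, promote→Q0. Q0=[P1,P3] Q1=[P2,P4,P5] Q2=[]
t=15-16: P1@Q0 runs 1, rem=1, I/O yield, promote→Q0. Q0=[P3,P1] Q1=[P2,P4,P5] Q2=[]
t=16-18: P3@Q0 runs 2, rem=2, I/O yield, promote→Q0. Q0=[P1,P3] Q1=[P2,P4,P5] Q2=[]
t=18-19: P1@Q0 runs 1, rem=0, completes. Q0=[P3] Q1=[P2,P4,P5] Q2=[]
t=19-21: P3@Q0 runs 2, rem=0, completes. Q0=[] Q1=[P2,P4,P5] Q2=[]
t=21-23: P2@Q1 runs 2, rem=0, completes. Q0=[] Q1=[P4,P5] Q2=[]
t=23-25: P4@Q1 runs 2, rem=0, completes. Q0=[] Q1=[P5] Q2=[]
t=25-31: P5@Q1 runs 6, rem=4, quantum used, demote→Q2. Q0=[] Q1=[] Q2=[P5]
t=31-35: P5@Q2 runs 4, rem=0, completes. Q0=[] Q1=[] Q2=[]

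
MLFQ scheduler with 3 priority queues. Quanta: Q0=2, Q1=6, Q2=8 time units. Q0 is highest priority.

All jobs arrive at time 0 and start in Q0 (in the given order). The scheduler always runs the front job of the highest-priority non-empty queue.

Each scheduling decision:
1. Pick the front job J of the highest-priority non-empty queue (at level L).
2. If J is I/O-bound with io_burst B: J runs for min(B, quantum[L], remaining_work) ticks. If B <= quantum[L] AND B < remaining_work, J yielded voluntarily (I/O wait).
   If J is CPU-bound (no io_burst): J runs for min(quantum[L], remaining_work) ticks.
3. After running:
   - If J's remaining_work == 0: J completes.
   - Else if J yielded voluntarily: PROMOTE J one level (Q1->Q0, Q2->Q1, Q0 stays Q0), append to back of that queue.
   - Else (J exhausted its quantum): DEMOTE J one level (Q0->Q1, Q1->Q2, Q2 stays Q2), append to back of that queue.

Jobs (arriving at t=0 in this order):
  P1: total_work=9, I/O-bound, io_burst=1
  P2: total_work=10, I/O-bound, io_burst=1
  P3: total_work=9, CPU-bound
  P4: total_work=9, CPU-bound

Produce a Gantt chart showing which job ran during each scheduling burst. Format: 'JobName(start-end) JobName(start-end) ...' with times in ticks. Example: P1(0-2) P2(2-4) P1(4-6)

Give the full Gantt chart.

Answer: P1(0-1) P2(1-2) P3(2-4) P4(4-6) P1(6-7) P2(7-8) P1(8-9) P2(9-10) P1(10-11) P2(11-12) P1(12-13) P2(13-14) P1(14-15) P2(15-16) P1(16-17) P2(17-18) P1(18-19) P2(19-20) P1(20-21) P2(21-22) P2(22-23) P3(23-29) P4(29-35) P3(35-36) P4(36-37)

Derivation:
t=0-1: P1@Q0 runs 1, rem=8, I/O yield, promote→Q0. Q0=[P2,P3,P4,P1] Q1=[] Q2=[]
t=1-2: P2@Q0 runs 1, rem=9, I/O yield, promote→Q0. Q0=[P3,P4,P1,P2] Q1=[] Q2=[]
t=2-4: P3@Q0 runs 2, rem=7, quantum used, demote→Q1. Q0=[P4,P1,P2] Q1=[P3] Q2=[]
t=4-6: P4@Q0 runs 2, rem=7, quantum used, demote→Q1. Q0=[P1,P2] Q1=[P3,P4] Q2=[]
t=6-7: P1@Q0 runs 1, rem=7, I/O yield, promote→Q0. Q0=[P2,P1] Q1=[P3,P4] Q2=[]
t=7-8: P2@Q0 runs 1, rem=8, I/O yield, promote→Q0. Q0=[P1,P2] Q1=[P3,P4] Q2=[]
t=8-9: P1@Q0 runs 1, rem=6, I/O yield, promote→Q0. Q0=[P2,P1] Q1=[P3,P4] Q2=[]
t=9-10: P2@Q0 runs 1, rem=7, I/O yield, promote→Q0. Q0=[P1,P2] Q1=[P3,P4] Q2=[]
t=10-11: P1@Q0 runs 1, rem=5, I/O yield, promote→Q0. Q0=[P2,P1] Q1=[P3,P4] Q2=[]
t=11-12: P2@Q0 runs 1, rem=6, I/O yield, promote→Q0. Q0=[P1,P2] Q1=[P3,P4] Q2=[]
t=12-13: P1@Q0 runs 1, rem=4, I/O yield, promote→Q0. Q0=[P2,P1] Q1=[P3,P4] Q2=[]
t=13-14: P2@Q0 runs 1, rem=5, I/O yield, promote→Q0. Q0=[P1,P2] Q1=[P3,P4] Q2=[]
t=14-15: P1@Q0 runs 1, rem=3, I/O yield, promote→Q0. Q0=[P2,P1] Q1=[P3,P4] Q2=[]
t=15-16: P2@Q0 runs 1, rem=4, I/O yield, promote→Q0. Q0=[P1,P2] Q1=[P3,P4] Q2=[]
t=16-17: P1@Q0 runs 1, rem=2, I/O yield, promote→Q0. Q0=[P2,P1] Q1=[P3,P4] Q2=[]
t=17-18: P2@Q0 runs 1, rem=3, I/O yield, promote→Q0. Q0=[P1,P2] Q1=[P3,P4] Q2=[]
t=18-19: P1@Q0 runs 1, rem=1, I/O yield, promote→Q0. Q0=[P2,P1] Q1=[P3,P4] Q2=[]
t=19-20: P2@Q0 runs 1, rem=2, I/O yield, promote→Q0. Q0=[P1,P2] Q1=[P3,P4] Q2=[]
t=20-21: P1@Q0 runs 1, rem=0, completes. Q0=[P2] Q1=[P3,P4] Q2=[]
t=21-22: P2@Q0 runs 1, rem=1, I/O yield, promote→Q0. Q0=[P2] Q1=[P3,P4] Q2=[]
t=22-23: P2@Q0 runs 1, rem=0, completes. Q0=[] Q1=[P3,P4] Q2=[]
t=23-29: P3@Q1 runs 6, rem=1, quantum used, demote→Q2. Q0=[] Q1=[P4] Q2=[P3]
t=29-35: P4@Q1 runs 6, rem=1, quantum used, demote→Q2. Q0=[] Q1=[] Q2=[P3,P4]
t=35-36: P3@Q2 runs 1, rem=0, completes. Q0=[] Q1=[] Q2=[P4]
t=36-37: P4@Q2 runs 1, rem=0, completes. Q0=[] Q1=[] Q2=[]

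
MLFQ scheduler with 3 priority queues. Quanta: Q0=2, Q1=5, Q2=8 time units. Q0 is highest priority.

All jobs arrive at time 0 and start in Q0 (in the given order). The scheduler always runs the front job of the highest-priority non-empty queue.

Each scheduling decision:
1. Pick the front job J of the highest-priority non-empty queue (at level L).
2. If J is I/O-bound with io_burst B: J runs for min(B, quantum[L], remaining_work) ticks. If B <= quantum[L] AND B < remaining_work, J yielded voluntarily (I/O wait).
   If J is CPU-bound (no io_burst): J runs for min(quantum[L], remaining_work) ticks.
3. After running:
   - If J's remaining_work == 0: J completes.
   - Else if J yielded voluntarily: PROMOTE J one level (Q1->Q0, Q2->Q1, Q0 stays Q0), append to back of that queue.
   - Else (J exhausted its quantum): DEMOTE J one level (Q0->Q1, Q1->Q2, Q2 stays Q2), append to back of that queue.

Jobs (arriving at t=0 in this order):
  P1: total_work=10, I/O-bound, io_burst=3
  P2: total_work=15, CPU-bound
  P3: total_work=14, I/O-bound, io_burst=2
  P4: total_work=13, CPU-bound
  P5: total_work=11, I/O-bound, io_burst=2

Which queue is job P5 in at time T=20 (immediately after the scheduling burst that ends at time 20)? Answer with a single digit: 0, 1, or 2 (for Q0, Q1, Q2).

Answer: 0

Derivation:
t=0-2: P1@Q0 runs 2, rem=8, quantum used, demote→Q1. Q0=[P2,P3,P4,P5] Q1=[P1] Q2=[]
t=2-4: P2@Q0 runs 2, rem=13, quantum used, demote→Q1. Q0=[P3,P4,P5] Q1=[P1,P2] Q2=[]
t=4-6: P3@Q0 runs 2, rem=12, I/O yield, promote→Q0. Q0=[P4,P5,P3] Q1=[P1,P2] Q2=[]
t=6-8: P4@Q0 runs 2, rem=11, quantum used, demote→Q1. Q0=[P5,P3] Q1=[P1,P2,P4] Q2=[]
t=8-10: P5@Q0 runs 2, rem=9, I/O yield, promote→Q0. Q0=[P3,P5] Q1=[P1,P2,P4] Q2=[]
t=10-12: P3@Q0 runs 2, rem=10, I/O yield, promote→Q0. Q0=[P5,P3] Q1=[P1,P2,P4] Q2=[]
t=12-14: P5@Q0 runs 2, rem=7, I/O yield, promote→Q0. Q0=[P3,P5] Q1=[P1,P2,P4] Q2=[]
t=14-16: P3@Q0 runs 2, rem=8, I/O yield, promote→Q0. Q0=[P5,P3] Q1=[P1,P2,P4] Q2=[]
t=16-18: P5@Q0 runs 2, rem=5, I/O yield, promote→Q0. Q0=[P3,P5] Q1=[P1,P2,P4] Q2=[]
t=18-20: P3@Q0 runs 2, rem=6, I/O yield, promote→Q0. Q0=[P5,P3] Q1=[P1,P2,P4] Q2=[]
t=20-22: P5@Q0 runs 2, rem=3, I/O yield, promote→Q0. Q0=[P3,P5] Q1=[P1,P2,P4] Q2=[]
t=22-24: P3@Q0 runs 2, rem=4, I/O yield, promote→Q0. Q0=[P5,P3] Q1=[P1,P2,P4] Q2=[]
t=24-26: P5@Q0 runs 2, rem=1, I/O yield, promote→Q0. Q0=[P3,P5] Q1=[P1,P2,P4] Q2=[]
t=26-28: P3@Q0 runs 2, rem=2, I/O yield, promote→Q0. Q0=[P5,P3] Q1=[P1,P2,P4] Q2=[]
t=28-29: P5@Q0 runs 1, rem=0, completes. Q0=[P3] Q1=[P1,P2,P4] Q2=[]
t=29-31: P3@Q0 runs 2, rem=0, completes. Q0=[] Q1=[P1,P2,P4] Q2=[]
t=31-34: P1@Q1 runs 3, rem=5, I/O yield, promote→Q0. Q0=[P1] Q1=[P2,P4] Q2=[]
t=34-36: P1@Q0 runs 2, rem=3, quantum used, demote→Q1. Q0=[] Q1=[P2,P4,P1] Q2=[]
t=36-41: P2@Q1 runs 5, rem=8, quantum used, demote→Q2. Q0=[] Q1=[P4,P1] Q2=[P2]
t=41-46: P4@Q1 runs 5, rem=6, quantum used, demote→Q2. Q0=[] Q1=[P1] Q2=[P2,P4]
t=46-49: P1@Q1 runs 3, rem=0, completes. Q0=[] Q1=[] Q2=[P2,P4]
t=49-57: P2@Q2 runs 8, rem=0, completes. Q0=[] Q1=[] Q2=[P4]
t=57-63: P4@Q2 runs 6, rem=0, completes. Q0=[] Q1=[] Q2=[]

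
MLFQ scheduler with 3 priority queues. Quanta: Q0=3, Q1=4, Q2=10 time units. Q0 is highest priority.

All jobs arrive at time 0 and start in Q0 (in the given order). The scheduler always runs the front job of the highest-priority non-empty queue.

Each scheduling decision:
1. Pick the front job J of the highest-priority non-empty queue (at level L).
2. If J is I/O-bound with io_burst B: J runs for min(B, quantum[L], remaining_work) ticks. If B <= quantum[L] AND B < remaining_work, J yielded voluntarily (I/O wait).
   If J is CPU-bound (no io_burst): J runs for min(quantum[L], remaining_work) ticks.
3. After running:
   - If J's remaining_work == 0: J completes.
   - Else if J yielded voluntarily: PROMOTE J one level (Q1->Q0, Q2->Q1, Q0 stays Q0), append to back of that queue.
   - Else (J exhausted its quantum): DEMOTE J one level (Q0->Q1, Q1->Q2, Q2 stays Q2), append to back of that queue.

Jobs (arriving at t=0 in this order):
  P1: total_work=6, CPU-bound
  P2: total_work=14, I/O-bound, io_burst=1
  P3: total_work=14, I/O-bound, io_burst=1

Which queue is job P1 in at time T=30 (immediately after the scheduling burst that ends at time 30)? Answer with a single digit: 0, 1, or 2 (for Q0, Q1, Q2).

Answer: 1

Derivation:
t=0-3: P1@Q0 runs 3, rem=3, quantum used, demote→Q1. Q0=[P2,P3] Q1=[P1] Q2=[]
t=3-4: P2@Q0 runs 1, rem=13, I/O yield, promote→Q0. Q0=[P3,P2] Q1=[P1] Q2=[]
t=4-5: P3@Q0 runs 1, rem=13, I/O yield, promote→Q0. Q0=[P2,P3] Q1=[P1] Q2=[]
t=5-6: P2@Q0 runs 1, rem=12, I/O yield, promote→Q0. Q0=[P3,P2] Q1=[P1] Q2=[]
t=6-7: P3@Q0 runs 1, rem=12, I/O yield, promote→Q0. Q0=[P2,P3] Q1=[P1] Q2=[]
t=7-8: P2@Q0 runs 1, rem=11, I/O yield, promote→Q0. Q0=[P3,P2] Q1=[P1] Q2=[]
t=8-9: P3@Q0 runs 1, rem=11, I/O yield, promote→Q0. Q0=[P2,P3] Q1=[P1] Q2=[]
t=9-10: P2@Q0 runs 1, rem=10, I/O yield, promote→Q0. Q0=[P3,P2] Q1=[P1] Q2=[]
t=10-11: P3@Q0 runs 1, rem=10, I/O yield, promote→Q0. Q0=[P2,P3] Q1=[P1] Q2=[]
t=11-12: P2@Q0 runs 1, rem=9, I/O yield, promote→Q0. Q0=[P3,P2] Q1=[P1] Q2=[]
t=12-13: P3@Q0 runs 1, rem=9, I/O yield, promote→Q0. Q0=[P2,P3] Q1=[P1] Q2=[]
t=13-14: P2@Q0 runs 1, rem=8, I/O yield, promote→Q0. Q0=[P3,P2] Q1=[P1] Q2=[]
t=14-15: P3@Q0 runs 1, rem=8, I/O yield, promote→Q0. Q0=[P2,P3] Q1=[P1] Q2=[]
t=15-16: P2@Q0 runs 1, rem=7, I/O yield, promote→Q0. Q0=[P3,P2] Q1=[P1] Q2=[]
t=16-17: P3@Q0 runs 1, rem=7, I/O yield, promote→Q0. Q0=[P2,P3] Q1=[P1] Q2=[]
t=17-18: P2@Q0 runs 1, rem=6, I/O yield, promote→Q0. Q0=[P3,P2] Q1=[P1] Q2=[]
t=18-19: P3@Q0 runs 1, rem=6, I/O yield, promote→Q0. Q0=[P2,P3] Q1=[P1] Q2=[]
t=19-20: P2@Q0 runs 1, rem=5, I/O yield, promote→Q0. Q0=[P3,P2] Q1=[P1] Q2=[]
t=20-21: P3@Q0 runs 1, rem=5, I/O yield, promote→Q0. Q0=[P2,P3] Q1=[P1] Q2=[]
t=21-22: P2@Q0 runs 1, rem=4, I/O yield, promote→Q0. Q0=[P3,P2] Q1=[P1] Q2=[]
t=22-23: P3@Q0 runs 1, rem=4, I/O yield, promote→Q0. Q0=[P2,P3] Q1=[P1] Q2=[]
t=23-24: P2@Q0 runs 1, rem=3, I/O yield, promote→Q0. Q0=[P3,P2] Q1=[P1] Q2=[]
t=24-25: P3@Q0 runs 1, rem=3, I/O yield, promote→Q0. Q0=[P2,P3] Q1=[P1] Q2=[]
t=25-26: P2@Q0 runs 1, rem=2, I/O yield, promote→Q0. Q0=[P3,P2] Q1=[P1] Q2=[]
t=26-27: P3@Q0 runs 1, rem=2, I/O yield, promote→Q0. Q0=[P2,P3] Q1=[P1] Q2=[]
t=27-28: P2@Q0 runs 1, rem=1, I/O yield, promote→Q0. Q0=[P3,P2] Q1=[P1] Q2=[]
t=28-29: P3@Q0 runs 1, rem=1, I/O yield, promote→Q0. Q0=[P2,P3] Q1=[P1] Q2=[]
t=29-30: P2@Q0 runs 1, rem=0, completes. Q0=[P3] Q1=[P1] Q2=[]
t=30-31: P3@Q0 runs 1, rem=0, completes. Q0=[] Q1=[P1] Q2=[]
t=31-34: P1@Q1 runs 3, rem=0, completes. Q0=[] Q1=[] Q2=[]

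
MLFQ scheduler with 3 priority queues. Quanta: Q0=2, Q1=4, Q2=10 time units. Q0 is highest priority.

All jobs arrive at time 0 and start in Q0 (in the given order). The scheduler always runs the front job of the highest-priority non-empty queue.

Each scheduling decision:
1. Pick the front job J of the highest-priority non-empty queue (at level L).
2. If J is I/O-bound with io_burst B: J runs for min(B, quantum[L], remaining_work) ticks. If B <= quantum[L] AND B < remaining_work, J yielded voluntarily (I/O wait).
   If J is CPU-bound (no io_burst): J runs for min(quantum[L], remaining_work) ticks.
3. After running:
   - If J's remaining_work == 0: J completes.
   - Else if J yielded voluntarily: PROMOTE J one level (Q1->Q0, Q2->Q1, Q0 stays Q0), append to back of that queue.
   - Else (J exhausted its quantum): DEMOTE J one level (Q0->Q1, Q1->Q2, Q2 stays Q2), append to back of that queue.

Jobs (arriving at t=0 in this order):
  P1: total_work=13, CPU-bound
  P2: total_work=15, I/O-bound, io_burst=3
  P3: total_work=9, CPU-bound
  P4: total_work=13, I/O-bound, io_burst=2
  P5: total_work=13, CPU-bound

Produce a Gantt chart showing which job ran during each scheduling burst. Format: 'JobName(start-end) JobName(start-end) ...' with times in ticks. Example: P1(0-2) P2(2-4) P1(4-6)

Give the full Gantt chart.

t=0-2: P1@Q0 runs 2, rem=11, quantum used, demote→Q1. Q0=[P2,P3,P4,P5] Q1=[P1] Q2=[]
t=2-4: P2@Q0 runs 2, rem=13, quantum used, demote→Q1. Q0=[P3,P4,P5] Q1=[P1,P2] Q2=[]
t=4-6: P3@Q0 runs 2, rem=7, quantum used, demote→Q1. Q0=[P4,P5] Q1=[P1,P2,P3] Q2=[]
t=6-8: P4@Q0 runs 2, rem=11, I/O yield, promote→Q0. Q0=[P5,P4] Q1=[P1,P2,P3] Q2=[]
t=8-10: P5@Q0 runs 2, rem=11, quantum used, demote→Q1. Q0=[P4] Q1=[P1,P2,P3,P5] Q2=[]
t=10-12: P4@Q0 runs 2, rem=9, I/O yield, promote→Q0. Q0=[P4] Q1=[P1,P2,P3,P5] Q2=[]
t=12-14: P4@Q0 runs 2, rem=7, I/O yield, promote→Q0. Q0=[P4] Q1=[P1,P2,P3,P5] Q2=[]
t=14-16: P4@Q0 runs 2, rem=5, I/O yield, promote→Q0. Q0=[P4] Q1=[P1,P2,P3,P5] Q2=[]
t=16-18: P4@Q0 runs 2, rem=3, I/O yield, promote→Q0. Q0=[P4] Q1=[P1,P2,P3,P5] Q2=[]
t=18-20: P4@Q0 runs 2, rem=1, I/O yield, promote→Q0. Q0=[P4] Q1=[P1,P2,P3,P5] Q2=[]
t=20-21: P4@Q0 runs 1, rem=0, completes. Q0=[] Q1=[P1,P2,P3,P5] Q2=[]
t=21-25: P1@Q1 runs 4, rem=7, quantum used, demote→Q2. Q0=[] Q1=[P2,P3,P5] Q2=[P1]
t=25-28: P2@Q1 runs 3, rem=10, I/O yield, promote→Q0. Q0=[P2] Q1=[P3,P5] Q2=[P1]
t=28-30: P2@Q0 runs 2, rem=8, quantum used, demote→Q1. Q0=[] Q1=[P3,P5,P2] Q2=[P1]
t=30-34: P3@Q1 runs 4, rem=3, quantum used, demote→Q2. Q0=[] Q1=[P5,P2] Q2=[P1,P3]
t=34-38: P5@Q1 runs 4, rem=7, quantum used, demote→Q2. Q0=[] Q1=[P2] Q2=[P1,P3,P5]
t=38-41: P2@Q1 runs 3, rem=5, I/O yield, promote→Q0. Q0=[P2] Q1=[] Q2=[P1,P3,P5]
t=41-43: P2@Q0 runs 2, rem=3, quantum used, demote→Q1. Q0=[] Q1=[P2] Q2=[P1,P3,P5]
t=43-46: P2@Q1 runs 3, rem=0, completes. Q0=[] Q1=[] Q2=[P1,P3,P5]
t=46-53: P1@Q2 runs 7, rem=0, completes. Q0=[] Q1=[] Q2=[P3,P5]
t=53-56: P3@Q2 runs 3, rem=0, completes. Q0=[] Q1=[] Q2=[P5]
t=56-63: P5@Q2 runs 7, rem=0, completes. Q0=[] Q1=[] Q2=[]

Answer: P1(0-2) P2(2-4) P3(4-6) P4(6-8) P5(8-10) P4(10-12) P4(12-14) P4(14-16) P4(16-18) P4(18-20) P4(20-21) P1(21-25) P2(25-28) P2(28-30) P3(30-34) P5(34-38) P2(38-41) P2(41-43) P2(43-46) P1(46-53) P3(53-56) P5(56-63)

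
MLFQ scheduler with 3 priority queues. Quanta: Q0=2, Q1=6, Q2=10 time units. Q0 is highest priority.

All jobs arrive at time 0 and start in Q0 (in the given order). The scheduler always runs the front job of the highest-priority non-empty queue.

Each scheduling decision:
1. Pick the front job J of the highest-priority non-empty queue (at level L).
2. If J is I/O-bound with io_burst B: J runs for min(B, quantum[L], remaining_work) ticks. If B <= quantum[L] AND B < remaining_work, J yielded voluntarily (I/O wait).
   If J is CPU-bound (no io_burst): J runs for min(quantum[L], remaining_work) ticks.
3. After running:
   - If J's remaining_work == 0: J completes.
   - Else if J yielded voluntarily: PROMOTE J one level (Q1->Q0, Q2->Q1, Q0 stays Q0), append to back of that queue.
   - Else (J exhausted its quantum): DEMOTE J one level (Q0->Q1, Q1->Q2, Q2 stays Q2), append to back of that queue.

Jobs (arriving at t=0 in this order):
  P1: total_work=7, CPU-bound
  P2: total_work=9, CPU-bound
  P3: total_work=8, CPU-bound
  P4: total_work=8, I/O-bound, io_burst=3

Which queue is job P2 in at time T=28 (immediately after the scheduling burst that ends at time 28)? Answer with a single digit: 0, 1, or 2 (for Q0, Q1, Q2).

t=0-2: P1@Q0 runs 2, rem=5, quantum used, demote→Q1. Q0=[P2,P3,P4] Q1=[P1] Q2=[]
t=2-4: P2@Q0 runs 2, rem=7, quantum used, demote→Q1. Q0=[P3,P4] Q1=[P1,P2] Q2=[]
t=4-6: P3@Q0 runs 2, rem=6, quantum used, demote→Q1. Q0=[P4] Q1=[P1,P2,P3] Q2=[]
t=6-8: P4@Q0 runs 2, rem=6, quantum used, demote→Q1. Q0=[] Q1=[P1,P2,P3,P4] Q2=[]
t=8-13: P1@Q1 runs 5, rem=0, completes. Q0=[] Q1=[P2,P3,P4] Q2=[]
t=13-19: P2@Q1 runs 6, rem=1, quantum used, demote→Q2. Q0=[] Q1=[P3,P4] Q2=[P2]
t=19-25: P3@Q1 runs 6, rem=0, completes. Q0=[] Q1=[P4] Q2=[P2]
t=25-28: P4@Q1 runs 3, rem=3, I/O yield, promote→Q0. Q0=[P4] Q1=[] Q2=[P2]
t=28-30: P4@Q0 runs 2, rem=1, quantum used, demote→Q1. Q0=[] Q1=[P4] Q2=[P2]
t=30-31: P4@Q1 runs 1, rem=0, completes. Q0=[] Q1=[] Q2=[P2]
t=31-32: P2@Q2 runs 1, rem=0, completes. Q0=[] Q1=[] Q2=[]

Answer: 2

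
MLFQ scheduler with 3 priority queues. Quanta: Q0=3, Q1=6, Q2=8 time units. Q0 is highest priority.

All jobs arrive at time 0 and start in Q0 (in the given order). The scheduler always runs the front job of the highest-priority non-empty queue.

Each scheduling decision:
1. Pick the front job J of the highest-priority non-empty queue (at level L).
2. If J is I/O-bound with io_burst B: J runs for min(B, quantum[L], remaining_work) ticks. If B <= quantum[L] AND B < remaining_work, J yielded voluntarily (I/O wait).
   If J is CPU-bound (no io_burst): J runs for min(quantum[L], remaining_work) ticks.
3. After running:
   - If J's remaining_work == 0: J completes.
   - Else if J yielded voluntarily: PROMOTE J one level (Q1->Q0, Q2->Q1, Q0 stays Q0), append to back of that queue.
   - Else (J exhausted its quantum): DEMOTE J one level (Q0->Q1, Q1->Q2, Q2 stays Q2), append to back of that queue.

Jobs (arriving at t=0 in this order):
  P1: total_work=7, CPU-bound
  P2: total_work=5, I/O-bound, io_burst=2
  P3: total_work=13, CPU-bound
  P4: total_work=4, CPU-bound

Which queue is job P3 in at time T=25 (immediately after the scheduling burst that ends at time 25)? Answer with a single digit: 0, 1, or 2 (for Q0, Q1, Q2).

Answer: 2

Derivation:
t=0-3: P1@Q0 runs 3, rem=4, quantum used, demote→Q1. Q0=[P2,P3,P4] Q1=[P1] Q2=[]
t=3-5: P2@Q0 runs 2, rem=3, I/O yield, promote→Q0. Q0=[P3,P4,P2] Q1=[P1] Q2=[]
t=5-8: P3@Q0 runs 3, rem=10, quantum used, demote→Q1. Q0=[P4,P2] Q1=[P1,P3] Q2=[]
t=8-11: P4@Q0 runs 3, rem=1, quantum used, demote→Q1. Q0=[P2] Q1=[P1,P3,P4] Q2=[]
t=11-13: P2@Q0 runs 2, rem=1, I/O yield, promote→Q0. Q0=[P2] Q1=[P1,P3,P4] Q2=[]
t=13-14: P2@Q0 runs 1, rem=0, completes. Q0=[] Q1=[P1,P3,P4] Q2=[]
t=14-18: P1@Q1 runs 4, rem=0, completes. Q0=[] Q1=[P3,P4] Q2=[]
t=18-24: P3@Q1 runs 6, rem=4, quantum used, demote→Q2. Q0=[] Q1=[P4] Q2=[P3]
t=24-25: P4@Q1 runs 1, rem=0, completes. Q0=[] Q1=[] Q2=[P3]
t=25-29: P3@Q2 runs 4, rem=0, completes. Q0=[] Q1=[] Q2=[]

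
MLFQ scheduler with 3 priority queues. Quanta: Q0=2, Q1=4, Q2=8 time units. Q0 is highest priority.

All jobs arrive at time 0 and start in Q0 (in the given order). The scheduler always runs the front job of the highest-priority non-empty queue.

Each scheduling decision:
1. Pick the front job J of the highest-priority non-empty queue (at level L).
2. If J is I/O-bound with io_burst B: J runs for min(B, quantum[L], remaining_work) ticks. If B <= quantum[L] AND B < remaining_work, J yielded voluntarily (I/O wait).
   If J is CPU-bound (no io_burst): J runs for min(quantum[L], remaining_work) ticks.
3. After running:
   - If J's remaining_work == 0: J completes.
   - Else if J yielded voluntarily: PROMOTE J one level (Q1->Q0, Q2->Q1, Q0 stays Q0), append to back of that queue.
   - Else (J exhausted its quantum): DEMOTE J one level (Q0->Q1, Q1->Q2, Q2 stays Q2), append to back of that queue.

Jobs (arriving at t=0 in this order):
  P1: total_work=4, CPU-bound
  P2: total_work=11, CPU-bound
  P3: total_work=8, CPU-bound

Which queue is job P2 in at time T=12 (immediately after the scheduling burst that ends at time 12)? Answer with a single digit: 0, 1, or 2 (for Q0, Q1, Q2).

Answer: 2

Derivation:
t=0-2: P1@Q0 runs 2, rem=2, quantum used, demote→Q1. Q0=[P2,P3] Q1=[P1] Q2=[]
t=2-4: P2@Q0 runs 2, rem=9, quantum used, demote→Q1. Q0=[P3] Q1=[P1,P2] Q2=[]
t=4-6: P3@Q0 runs 2, rem=6, quantum used, demote→Q1. Q0=[] Q1=[P1,P2,P3] Q2=[]
t=6-8: P1@Q1 runs 2, rem=0, completes. Q0=[] Q1=[P2,P3] Q2=[]
t=8-12: P2@Q1 runs 4, rem=5, quantum used, demote→Q2. Q0=[] Q1=[P3] Q2=[P2]
t=12-16: P3@Q1 runs 4, rem=2, quantum used, demote→Q2. Q0=[] Q1=[] Q2=[P2,P3]
t=16-21: P2@Q2 runs 5, rem=0, completes. Q0=[] Q1=[] Q2=[P3]
t=21-23: P3@Q2 runs 2, rem=0, completes. Q0=[] Q1=[] Q2=[]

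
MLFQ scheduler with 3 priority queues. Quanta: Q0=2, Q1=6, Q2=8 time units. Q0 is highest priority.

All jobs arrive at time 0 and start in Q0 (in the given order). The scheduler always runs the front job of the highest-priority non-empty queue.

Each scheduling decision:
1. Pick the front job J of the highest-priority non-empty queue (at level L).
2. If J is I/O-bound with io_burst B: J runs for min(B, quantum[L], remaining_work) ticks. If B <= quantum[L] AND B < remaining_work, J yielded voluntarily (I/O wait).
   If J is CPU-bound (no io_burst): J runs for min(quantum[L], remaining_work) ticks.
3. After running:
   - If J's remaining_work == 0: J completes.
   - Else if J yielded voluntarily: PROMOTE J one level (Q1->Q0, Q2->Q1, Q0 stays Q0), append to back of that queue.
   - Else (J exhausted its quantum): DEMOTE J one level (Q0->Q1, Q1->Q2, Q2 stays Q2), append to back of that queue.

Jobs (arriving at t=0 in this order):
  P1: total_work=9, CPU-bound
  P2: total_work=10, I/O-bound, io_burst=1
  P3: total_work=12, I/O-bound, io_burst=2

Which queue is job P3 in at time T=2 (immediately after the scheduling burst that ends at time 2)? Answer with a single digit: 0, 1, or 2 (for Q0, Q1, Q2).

Answer: 0

Derivation:
t=0-2: P1@Q0 runs 2, rem=7, quantum used, demote→Q1. Q0=[P2,P3] Q1=[P1] Q2=[]
t=2-3: P2@Q0 runs 1, rem=9, I/O yield, promote→Q0. Q0=[P3,P2] Q1=[P1] Q2=[]
t=3-5: P3@Q0 runs 2, rem=10, I/O yield, promote→Q0. Q0=[P2,P3] Q1=[P1] Q2=[]
t=5-6: P2@Q0 runs 1, rem=8, I/O yield, promote→Q0. Q0=[P3,P2] Q1=[P1] Q2=[]
t=6-8: P3@Q0 runs 2, rem=8, I/O yield, promote→Q0. Q0=[P2,P3] Q1=[P1] Q2=[]
t=8-9: P2@Q0 runs 1, rem=7, I/O yield, promote→Q0. Q0=[P3,P2] Q1=[P1] Q2=[]
t=9-11: P3@Q0 runs 2, rem=6, I/O yield, promote→Q0. Q0=[P2,P3] Q1=[P1] Q2=[]
t=11-12: P2@Q0 runs 1, rem=6, I/O yield, promote→Q0. Q0=[P3,P2] Q1=[P1] Q2=[]
t=12-14: P3@Q0 runs 2, rem=4, I/O yield, promote→Q0. Q0=[P2,P3] Q1=[P1] Q2=[]
t=14-15: P2@Q0 runs 1, rem=5, I/O yield, promote→Q0. Q0=[P3,P2] Q1=[P1] Q2=[]
t=15-17: P3@Q0 runs 2, rem=2, I/O yield, promote→Q0. Q0=[P2,P3] Q1=[P1] Q2=[]
t=17-18: P2@Q0 runs 1, rem=4, I/O yield, promote→Q0. Q0=[P3,P2] Q1=[P1] Q2=[]
t=18-20: P3@Q0 runs 2, rem=0, completes. Q0=[P2] Q1=[P1] Q2=[]
t=20-21: P2@Q0 runs 1, rem=3, I/O yield, promote→Q0. Q0=[P2] Q1=[P1] Q2=[]
t=21-22: P2@Q0 runs 1, rem=2, I/O yield, promote→Q0. Q0=[P2] Q1=[P1] Q2=[]
t=22-23: P2@Q0 runs 1, rem=1, I/O yield, promote→Q0. Q0=[P2] Q1=[P1] Q2=[]
t=23-24: P2@Q0 runs 1, rem=0, completes. Q0=[] Q1=[P1] Q2=[]
t=24-30: P1@Q1 runs 6, rem=1, quantum used, demote→Q2. Q0=[] Q1=[] Q2=[P1]
t=30-31: P1@Q2 runs 1, rem=0, completes. Q0=[] Q1=[] Q2=[]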